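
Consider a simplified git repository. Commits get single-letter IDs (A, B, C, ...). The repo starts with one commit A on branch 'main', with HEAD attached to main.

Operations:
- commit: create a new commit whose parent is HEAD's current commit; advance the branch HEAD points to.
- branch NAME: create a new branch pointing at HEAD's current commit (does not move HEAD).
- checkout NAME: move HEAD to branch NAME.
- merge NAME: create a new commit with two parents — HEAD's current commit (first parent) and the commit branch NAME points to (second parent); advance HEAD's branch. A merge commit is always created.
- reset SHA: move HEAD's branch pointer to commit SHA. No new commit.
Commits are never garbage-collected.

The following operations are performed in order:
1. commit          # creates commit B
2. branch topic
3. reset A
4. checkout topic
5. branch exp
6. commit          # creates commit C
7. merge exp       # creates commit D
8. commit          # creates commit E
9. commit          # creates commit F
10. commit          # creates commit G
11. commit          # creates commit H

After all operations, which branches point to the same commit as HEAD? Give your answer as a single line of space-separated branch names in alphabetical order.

After op 1 (commit): HEAD=main@B [main=B]
After op 2 (branch): HEAD=main@B [main=B topic=B]
After op 3 (reset): HEAD=main@A [main=A topic=B]
After op 4 (checkout): HEAD=topic@B [main=A topic=B]
After op 5 (branch): HEAD=topic@B [exp=B main=A topic=B]
After op 6 (commit): HEAD=topic@C [exp=B main=A topic=C]
After op 7 (merge): HEAD=topic@D [exp=B main=A topic=D]
After op 8 (commit): HEAD=topic@E [exp=B main=A topic=E]
After op 9 (commit): HEAD=topic@F [exp=B main=A topic=F]
After op 10 (commit): HEAD=topic@G [exp=B main=A topic=G]
After op 11 (commit): HEAD=topic@H [exp=B main=A topic=H]

Answer: topic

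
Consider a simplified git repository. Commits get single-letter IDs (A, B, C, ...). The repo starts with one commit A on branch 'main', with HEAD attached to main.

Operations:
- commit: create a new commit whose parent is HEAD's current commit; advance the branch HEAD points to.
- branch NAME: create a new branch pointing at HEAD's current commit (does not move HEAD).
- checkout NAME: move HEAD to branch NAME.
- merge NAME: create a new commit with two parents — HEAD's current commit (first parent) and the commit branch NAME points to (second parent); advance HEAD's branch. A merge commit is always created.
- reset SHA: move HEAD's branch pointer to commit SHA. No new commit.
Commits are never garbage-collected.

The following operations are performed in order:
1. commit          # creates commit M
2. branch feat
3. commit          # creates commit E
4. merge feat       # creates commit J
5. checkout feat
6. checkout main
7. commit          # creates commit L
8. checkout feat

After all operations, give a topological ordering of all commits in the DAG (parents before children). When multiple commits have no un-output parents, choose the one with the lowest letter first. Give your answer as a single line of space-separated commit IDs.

Answer: A M E J L

Derivation:
After op 1 (commit): HEAD=main@M [main=M]
After op 2 (branch): HEAD=main@M [feat=M main=M]
After op 3 (commit): HEAD=main@E [feat=M main=E]
After op 4 (merge): HEAD=main@J [feat=M main=J]
After op 5 (checkout): HEAD=feat@M [feat=M main=J]
After op 6 (checkout): HEAD=main@J [feat=M main=J]
After op 7 (commit): HEAD=main@L [feat=M main=L]
After op 8 (checkout): HEAD=feat@M [feat=M main=L]
commit A: parents=[]
commit E: parents=['M']
commit J: parents=['E', 'M']
commit L: parents=['J']
commit M: parents=['A']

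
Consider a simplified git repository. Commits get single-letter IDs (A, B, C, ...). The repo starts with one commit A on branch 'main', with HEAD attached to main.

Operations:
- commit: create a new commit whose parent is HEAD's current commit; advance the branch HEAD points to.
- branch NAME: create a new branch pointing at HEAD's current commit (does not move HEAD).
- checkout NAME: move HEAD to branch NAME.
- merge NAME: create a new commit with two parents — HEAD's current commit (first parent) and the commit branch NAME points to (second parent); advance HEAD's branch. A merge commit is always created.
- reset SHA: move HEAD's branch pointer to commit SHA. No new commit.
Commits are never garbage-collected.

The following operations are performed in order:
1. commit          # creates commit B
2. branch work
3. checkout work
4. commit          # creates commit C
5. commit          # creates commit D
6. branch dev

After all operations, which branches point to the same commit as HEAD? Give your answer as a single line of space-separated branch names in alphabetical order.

After op 1 (commit): HEAD=main@B [main=B]
After op 2 (branch): HEAD=main@B [main=B work=B]
After op 3 (checkout): HEAD=work@B [main=B work=B]
After op 4 (commit): HEAD=work@C [main=B work=C]
After op 5 (commit): HEAD=work@D [main=B work=D]
After op 6 (branch): HEAD=work@D [dev=D main=B work=D]

Answer: dev work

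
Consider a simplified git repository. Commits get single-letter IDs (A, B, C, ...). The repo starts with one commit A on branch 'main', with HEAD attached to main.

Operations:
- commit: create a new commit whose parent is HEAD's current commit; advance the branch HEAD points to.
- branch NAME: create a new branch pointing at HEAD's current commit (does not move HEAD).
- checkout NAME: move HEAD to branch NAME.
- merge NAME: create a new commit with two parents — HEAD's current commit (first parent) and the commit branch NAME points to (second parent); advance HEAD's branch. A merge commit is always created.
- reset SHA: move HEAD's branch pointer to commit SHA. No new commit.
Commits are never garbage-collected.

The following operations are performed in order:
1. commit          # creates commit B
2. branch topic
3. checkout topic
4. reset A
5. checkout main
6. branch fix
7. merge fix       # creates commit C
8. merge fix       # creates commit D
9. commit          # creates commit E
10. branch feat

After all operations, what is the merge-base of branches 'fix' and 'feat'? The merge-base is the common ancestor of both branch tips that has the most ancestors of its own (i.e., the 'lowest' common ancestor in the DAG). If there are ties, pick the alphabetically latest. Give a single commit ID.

Answer: B

Derivation:
After op 1 (commit): HEAD=main@B [main=B]
After op 2 (branch): HEAD=main@B [main=B topic=B]
After op 3 (checkout): HEAD=topic@B [main=B topic=B]
After op 4 (reset): HEAD=topic@A [main=B topic=A]
After op 5 (checkout): HEAD=main@B [main=B topic=A]
After op 6 (branch): HEAD=main@B [fix=B main=B topic=A]
After op 7 (merge): HEAD=main@C [fix=B main=C topic=A]
After op 8 (merge): HEAD=main@D [fix=B main=D topic=A]
After op 9 (commit): HEAD=main@E [fix=B main=E topic=A]
After op 10 (branch): HEAD=main@E [feat=E fix=B main=E topic=A]
ancestors(fix=B): ['A', 'B']
ancestors(feat=E): ['A', 'B', 'C', 'D', 'E']
common: ['A', 'B']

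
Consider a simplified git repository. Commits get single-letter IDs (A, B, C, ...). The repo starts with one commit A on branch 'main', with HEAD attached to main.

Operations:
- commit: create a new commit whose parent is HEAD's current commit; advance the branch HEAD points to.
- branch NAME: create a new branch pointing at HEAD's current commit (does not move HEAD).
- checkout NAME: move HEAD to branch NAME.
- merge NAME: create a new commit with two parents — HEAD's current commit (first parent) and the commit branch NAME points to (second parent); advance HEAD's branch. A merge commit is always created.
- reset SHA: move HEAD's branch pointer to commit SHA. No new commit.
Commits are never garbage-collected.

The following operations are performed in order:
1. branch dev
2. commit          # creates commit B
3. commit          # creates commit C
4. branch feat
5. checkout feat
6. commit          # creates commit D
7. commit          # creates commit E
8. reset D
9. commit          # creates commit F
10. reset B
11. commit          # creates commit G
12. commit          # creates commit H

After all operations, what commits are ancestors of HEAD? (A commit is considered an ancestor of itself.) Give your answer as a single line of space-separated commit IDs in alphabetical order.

Answer: A B G H

Derivation:
After op 1 (branch): HEAD=main@A [dev=A main=A]
After op 2 (commit): HEAD=main@B [dev=A main=B]
After op 3 (commit): HEAD=main@C [dev=A main=C]
After op 4 (branch): HEAD=main@C [dev=A feat=C main=C]
After op 5 (checkout): HEAD=feat@C [dev=A feat=C main=C]
After op 6 (commit): HEAD=feat@D [dev=A feat=D main=C]
After op 7 (commit): HEAD=feat@E [dev=A feat=E main=C]
After op 8 (reset): HEAD=feat@D [dev=A feat=D main=C]
After op 9 (commit): HEAD=feat@F [dev=A feat=F main=C]
After op 10 (reset): HEAD=feat@B [dev=A feat=B main=C]
After op 11 (commit): HEAD=feat@G [dev=A feat=G main=C]
After op 12 (commit): HEAD=feat@H [dev=A feat=H main=C]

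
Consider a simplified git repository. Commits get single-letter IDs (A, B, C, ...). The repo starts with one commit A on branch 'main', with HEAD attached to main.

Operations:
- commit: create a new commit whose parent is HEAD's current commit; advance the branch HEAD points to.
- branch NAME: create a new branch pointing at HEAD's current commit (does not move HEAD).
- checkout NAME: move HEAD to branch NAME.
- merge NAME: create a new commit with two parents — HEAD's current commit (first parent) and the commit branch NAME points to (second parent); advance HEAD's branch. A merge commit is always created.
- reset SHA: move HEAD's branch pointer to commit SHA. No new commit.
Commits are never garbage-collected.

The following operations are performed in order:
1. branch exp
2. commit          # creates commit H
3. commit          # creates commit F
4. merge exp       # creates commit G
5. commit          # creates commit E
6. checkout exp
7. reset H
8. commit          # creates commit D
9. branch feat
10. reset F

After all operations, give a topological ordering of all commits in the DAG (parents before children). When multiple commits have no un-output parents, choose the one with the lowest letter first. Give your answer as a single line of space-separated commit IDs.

Answer: A H D F G E

Derivation:
After op 1 (branch): HEAD=main@A [exp=A main=A]
After op 2 (commit): HEAD=main@H [exp=A main=H]
After op 3 (commit): HEAD=main@F [exp=A main=F]
After op 4 (merge): HEAD=main@G [exp=A main=G]
After op 5 (commit): HEAD=main@E [exp=A main=E]
After op 6 (checkout): HEAD=exp@A [exp=A main=E]
After op 7 (reset): HEAD=exp@H [exp=H main=E]
After op 8 (commit): HEAD=exp@D [exp=D main=E]
After op 9 (branch): HEAD=exp@D [exp=D feat=D main=E]
After op 10 (reset): HEAD=exp@F [exp=F feat=D main=E]
commit A: parents=[]
commit D: parents=['H']
commit E: parents=['G']
commit F: parents=['H']
commit G: parents=['F', 'A']
commit H: parents=['A']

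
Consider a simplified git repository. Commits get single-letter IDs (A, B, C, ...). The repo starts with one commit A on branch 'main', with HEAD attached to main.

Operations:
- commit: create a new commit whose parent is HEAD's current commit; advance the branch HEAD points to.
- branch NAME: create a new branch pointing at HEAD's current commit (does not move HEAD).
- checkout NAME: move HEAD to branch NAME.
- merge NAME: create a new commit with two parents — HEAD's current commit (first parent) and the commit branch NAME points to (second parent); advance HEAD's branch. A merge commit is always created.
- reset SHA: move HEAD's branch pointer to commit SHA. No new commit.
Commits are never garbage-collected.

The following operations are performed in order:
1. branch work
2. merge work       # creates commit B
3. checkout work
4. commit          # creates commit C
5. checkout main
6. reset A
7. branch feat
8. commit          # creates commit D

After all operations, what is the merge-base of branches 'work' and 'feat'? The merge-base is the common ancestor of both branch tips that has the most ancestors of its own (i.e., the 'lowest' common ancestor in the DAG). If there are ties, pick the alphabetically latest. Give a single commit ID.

Answer: A

Derivation:
After op 1 (branch): HEAD=main@A [main=A work=A]
After op 2 (merge): HEAD=main@B [main=B work=A]
After op 3 (checkout): HEAD=work@A [main=B work=A]
After op 4 (commit): HEAD=work@C [main=B work=C]
After op 5 (checkout): HEAD=main@B [main=B work=C]
After op 6 (reset): HEAD=main@A [main=A work=C]
After op 7 (branch): HEAD=main@A [feat=A main=A work=C]
After op 8 (commit): HEAD=main@D [feat=A main=D work=C]
ancestors(work=C): ['A', 'C']
ancestors(feat=A): ['A']
common: ['A']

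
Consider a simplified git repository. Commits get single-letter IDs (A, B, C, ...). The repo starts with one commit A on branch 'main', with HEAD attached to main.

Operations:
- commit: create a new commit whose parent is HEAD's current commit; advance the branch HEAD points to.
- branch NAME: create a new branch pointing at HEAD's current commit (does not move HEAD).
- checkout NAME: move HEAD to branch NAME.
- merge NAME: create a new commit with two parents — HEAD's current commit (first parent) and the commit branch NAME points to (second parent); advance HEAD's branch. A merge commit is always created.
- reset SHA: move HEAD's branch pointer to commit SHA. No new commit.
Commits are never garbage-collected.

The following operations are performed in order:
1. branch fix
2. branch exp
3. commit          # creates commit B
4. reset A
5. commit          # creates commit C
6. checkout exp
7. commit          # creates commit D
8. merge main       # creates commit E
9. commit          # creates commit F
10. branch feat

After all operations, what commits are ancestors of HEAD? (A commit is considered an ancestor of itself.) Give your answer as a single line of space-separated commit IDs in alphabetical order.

Answer: A C D E F

Derivation:
After op 1 (branch): HEAD=main@A [fix=A main=A]
After op 2 (branch): HEAD=main@A [exp=A fix=A main=A]
After op 3 (commit): HEAD=main@B [exp=A fix=A main=B]
After op 4 (reset): HEAD=main@A [exp=A fix=A main=A]
After op 5 (commit): HEAD=main@C [exp=A fix=A main=C]
After op 6 (checkout): HEAD=exp@A [exp=A fix=A main=C]
After op 7 (commit): HEAD=exp@D [exp=D fix=A main=C]
After op 8 (merge): HEAD=exp@E [exp=E fix=A main=C]
After op 9 (commit): HEAD=exp@F [exp=F fix=A main=C]
After op 10 (branch): HEAD=exp@F [exp=F feat=F fix=A main=C]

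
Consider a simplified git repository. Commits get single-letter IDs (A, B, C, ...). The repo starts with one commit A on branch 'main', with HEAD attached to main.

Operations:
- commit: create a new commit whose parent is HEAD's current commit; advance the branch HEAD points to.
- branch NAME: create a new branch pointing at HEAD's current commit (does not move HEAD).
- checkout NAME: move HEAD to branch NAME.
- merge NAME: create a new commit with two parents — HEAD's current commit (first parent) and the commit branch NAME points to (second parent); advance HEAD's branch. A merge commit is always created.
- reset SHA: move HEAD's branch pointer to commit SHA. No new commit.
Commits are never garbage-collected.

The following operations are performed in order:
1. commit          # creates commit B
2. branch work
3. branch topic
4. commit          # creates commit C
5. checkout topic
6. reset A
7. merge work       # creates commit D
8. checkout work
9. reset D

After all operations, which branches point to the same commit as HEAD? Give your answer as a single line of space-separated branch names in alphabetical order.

After op 1 (commit): HEAD=main@B [main=B]
After op 2 (branch): HEAD=main@B [main=B work=B]
After op 3 (branch): HEAD=main@B [main=B topic=B work=B]
After op 4 (commit): HEAD=main@C [main=C topic=B work=B]
After op 5 (checkout): HEAD=topic@B [main=C topic=B work=B]
After op 6 (reset): HEAD=topic@A [main=C topic=A work=B]
After op 7 (merge): HEAD=topic@D [main=C topic=D work=B]
After op 8 (checkout): HEAD=work@B [main=C topic=D work=B]
After op 9 (reset): HEAD=work@D [main=C topic=D work=D]

Answer: topic work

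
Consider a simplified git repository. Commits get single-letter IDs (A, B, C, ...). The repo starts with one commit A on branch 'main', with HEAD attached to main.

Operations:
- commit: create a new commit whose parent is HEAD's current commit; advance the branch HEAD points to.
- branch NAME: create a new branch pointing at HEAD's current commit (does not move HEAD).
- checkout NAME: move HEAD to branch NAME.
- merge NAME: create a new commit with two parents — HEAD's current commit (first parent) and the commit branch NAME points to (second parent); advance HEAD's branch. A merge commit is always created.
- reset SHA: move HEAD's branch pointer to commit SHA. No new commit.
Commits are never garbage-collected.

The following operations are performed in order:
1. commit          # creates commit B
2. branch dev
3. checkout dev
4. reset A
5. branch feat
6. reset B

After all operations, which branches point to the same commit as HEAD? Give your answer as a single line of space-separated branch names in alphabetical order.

After op 1 (commit): HEAD=main@B [main=B]
After op 2 (branch): HEAD=main@B [dev=B main=B]
After op 3 (checkout): HEAD=dev@B [dev=B main=B]
After op 4 (reset): HEAD=dev@A [dev=A main=B]
After op 5 (branch): HEAD=dev@A [dev=A feat=A main=B]
After op 6 (reset): HEAD=dev@B [dev=B feat=A main=B]

Answer: dev main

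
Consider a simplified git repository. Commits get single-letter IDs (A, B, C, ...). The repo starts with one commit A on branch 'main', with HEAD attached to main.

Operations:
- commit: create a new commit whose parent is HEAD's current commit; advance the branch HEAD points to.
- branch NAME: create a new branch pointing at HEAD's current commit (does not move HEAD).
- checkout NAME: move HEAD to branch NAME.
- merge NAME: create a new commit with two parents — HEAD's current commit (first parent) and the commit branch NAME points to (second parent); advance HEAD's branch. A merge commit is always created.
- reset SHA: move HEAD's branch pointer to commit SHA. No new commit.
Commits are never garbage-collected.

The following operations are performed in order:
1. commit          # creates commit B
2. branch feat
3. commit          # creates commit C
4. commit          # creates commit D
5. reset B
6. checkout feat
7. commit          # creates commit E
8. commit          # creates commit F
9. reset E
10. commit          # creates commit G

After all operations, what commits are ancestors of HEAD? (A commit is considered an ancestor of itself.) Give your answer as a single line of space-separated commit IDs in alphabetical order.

After op 1 (commit): HEAD=main@B [main=B]
After op 2 (branch): HEAD=main@B [feat=B main=B]
After op 3 (commit): HEAD=main@C [feat=B main=C]
After op 4 (commit): HEAD=main@D [feat=B main=D]
After op 5 (reset): HEAD=main@B [feat=B main=B]
After op 6 (checkout): HEAD=feat@B [feat=B main=B]
After op 7 (commit): HEAD=feat@E [feat=E main=B]
After op 8 (commit): HEAD=feat@F [feat=F main=B]
After op 9 (reset): HEAD=feat@E [feat=E main=B]
After op 10 (commit): HEAD=feat@G [feat=G main=B]

Answer: A B E G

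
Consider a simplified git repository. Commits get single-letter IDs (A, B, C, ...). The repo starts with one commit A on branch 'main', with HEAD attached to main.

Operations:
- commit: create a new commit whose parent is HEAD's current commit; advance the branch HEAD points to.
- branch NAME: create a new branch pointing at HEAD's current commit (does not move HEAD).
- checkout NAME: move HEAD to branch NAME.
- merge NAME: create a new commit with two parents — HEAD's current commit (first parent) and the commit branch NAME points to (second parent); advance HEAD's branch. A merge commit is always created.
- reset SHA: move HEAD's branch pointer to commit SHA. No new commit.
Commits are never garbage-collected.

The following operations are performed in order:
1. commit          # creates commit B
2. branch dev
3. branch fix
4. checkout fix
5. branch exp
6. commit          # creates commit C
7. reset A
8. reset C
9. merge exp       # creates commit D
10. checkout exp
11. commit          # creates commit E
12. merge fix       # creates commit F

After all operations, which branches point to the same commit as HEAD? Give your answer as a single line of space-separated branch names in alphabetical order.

After op 1 (commit): HEAD=main@B [main=B]
After op 2 (branch): HEAD=main@B [dev=B main=B]
After op 3 (branch): HEAD=main@B [dev=B fix=B main=B]
After op 4 (checkout): HEAD=fix@B [dev=B fix=B main=B]
After op 5 (branch): HEAD=fix@B [dev=B exp=B fix=B main=B]
After op 6 (commit): HEAD=fix@C [dev=B exp=B fix=C main=B]
After op 7 (reset): HEAD=fix@A [dev=B exp=B fix=A main=B]
After op 8 (reset): HEAD=fix@C [dev=B exp=B fix=C main=B]
After op 9 (merge): HEAD=fix@D [dev=B exp=B fix=D main=B]
After op 10 (checkout): HEAD=exp@B [dev=B exp=B fix=D main=B]
After op 11 (commit): HEAD=exp@E [dev=B exp=E fix=D main=B]
After op 12 (merge): HEAD=exp@F [dev=B exp=F fix=D main=B]

Answer: exp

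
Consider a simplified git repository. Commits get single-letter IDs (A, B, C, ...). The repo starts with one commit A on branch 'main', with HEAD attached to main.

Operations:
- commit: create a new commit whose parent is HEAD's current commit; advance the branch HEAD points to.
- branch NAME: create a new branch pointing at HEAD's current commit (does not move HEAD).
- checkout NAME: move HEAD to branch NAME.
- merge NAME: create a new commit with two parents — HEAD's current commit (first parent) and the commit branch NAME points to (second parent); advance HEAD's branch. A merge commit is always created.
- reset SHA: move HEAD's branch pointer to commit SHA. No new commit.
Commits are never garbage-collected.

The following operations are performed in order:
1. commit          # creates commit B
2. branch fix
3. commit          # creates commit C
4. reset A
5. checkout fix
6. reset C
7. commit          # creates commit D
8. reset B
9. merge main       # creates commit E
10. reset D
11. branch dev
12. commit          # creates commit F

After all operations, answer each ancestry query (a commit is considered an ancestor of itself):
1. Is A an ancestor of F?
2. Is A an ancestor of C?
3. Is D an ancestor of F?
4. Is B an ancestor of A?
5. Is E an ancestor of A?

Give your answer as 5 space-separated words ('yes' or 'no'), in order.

After op 1 (commit): HEAD=main@B [main=B]
After op 2 (branch): HEAD=main@B [fix=B main=B]
After op 3 (commit): HEAD=main@C [fix=B main=C]
After op 4 (reset): HEAD=main@A [fix=B main=A]
After op 5 (checkout): HEAD=fix@B [fix=B main=A]
After op 6 (reset): HEAD=fix@C [fix=C main=A]
After op 7 (commit): HEAD=fix@D [fix=D main=A]
After op 8 (reset): HEAD=fix@B [fix=B main=A]
After op 9 (merge): HEAD=fix@E [fix=E main=A]
After op 10 (reset): HEAD=fix@D [fix=D main=A]
After op 11 (branch): HEAD=fix@D [dev=D fix=D main=A]
After op 12 (commit): HEAD=fix@F [dev=D fix=F main=A]
ancestors(F) = {A,B,C,D,F}; A in? yes
ancestors(C) = {A,B,C}; A in? yes
ancestors(F) = {A,B,C,D,F}; D in? yes
ancestors(A) = {A}; B in? no
ancestors(A) = {A}; E in? no

Answer: yes yes yes no no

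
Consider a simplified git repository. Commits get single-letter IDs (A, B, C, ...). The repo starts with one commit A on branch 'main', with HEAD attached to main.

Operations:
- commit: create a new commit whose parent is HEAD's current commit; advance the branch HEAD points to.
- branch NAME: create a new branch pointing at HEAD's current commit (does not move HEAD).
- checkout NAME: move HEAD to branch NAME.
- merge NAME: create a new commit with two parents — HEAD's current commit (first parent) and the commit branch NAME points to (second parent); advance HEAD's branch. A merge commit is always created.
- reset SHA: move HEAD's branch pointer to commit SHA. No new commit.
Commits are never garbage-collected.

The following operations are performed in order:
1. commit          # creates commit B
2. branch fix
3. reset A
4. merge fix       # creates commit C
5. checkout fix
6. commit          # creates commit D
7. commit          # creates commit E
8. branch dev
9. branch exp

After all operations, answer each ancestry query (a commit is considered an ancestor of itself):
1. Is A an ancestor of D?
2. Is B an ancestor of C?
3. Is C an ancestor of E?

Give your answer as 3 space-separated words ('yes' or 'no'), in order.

Answer: yes yes no

Derivation:
After op 1 (commit): HEAD=main@B [main=B]
After op 2 (branch): HEAD=main@B [fix=B main=B]
After op 3 (reset): HEAD=main@A [fix=B main=A]
After op 4 (merge): HEAD=main@C [fix=B main=C]
After op 5 (checkout): HEAD=fix@B [fix=B main=C]
After op 6 (commit): HEAD=fix@D [fix=D main=C]
After op 7 (commit): HEAD=fix@E [fix=E main=C]
After op 8 (branch): HEAD=fix@E [dev=E fix=E main=C]
After op 9 (branch): HEAD=fix@E [dev=E exp=E fix=E main=C]
ancestors(D) = {A,B,D}; A in? yes
ancestors(C) = {A,B,C}; B in? yes
ancestors(E) = {A,B,D,E}; C in? no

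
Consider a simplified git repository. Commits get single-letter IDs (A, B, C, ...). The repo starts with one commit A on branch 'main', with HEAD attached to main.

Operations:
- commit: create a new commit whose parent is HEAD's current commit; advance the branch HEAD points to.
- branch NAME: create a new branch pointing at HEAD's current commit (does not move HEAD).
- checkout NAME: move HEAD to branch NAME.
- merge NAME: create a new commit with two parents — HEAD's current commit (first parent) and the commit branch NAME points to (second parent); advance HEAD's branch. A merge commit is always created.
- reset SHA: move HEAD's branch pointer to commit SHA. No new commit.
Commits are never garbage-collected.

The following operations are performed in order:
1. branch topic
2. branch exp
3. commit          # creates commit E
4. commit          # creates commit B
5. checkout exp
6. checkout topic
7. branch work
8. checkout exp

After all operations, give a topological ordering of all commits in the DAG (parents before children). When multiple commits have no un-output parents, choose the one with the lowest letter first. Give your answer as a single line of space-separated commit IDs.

Answer: A E B

Derivation:
After op 1 (branch): HEAD=main@A [main=A topic=A]
After op 2 (branch): HEAD=main@A [exp=A main=A topic=A]
After op 3 (commit): HEAD=main@E [exp=A main=E topic=A]
After op 4 (commit): HEAD=main@B [exp=A main=B topic=A]
After op 5 (checkout): HEAD=exp@A [exp=A main=B topic=A]
After op 6 (checkout): HEAD=topic@A [exp=A main=B topic=A]
After op 7 (branch): HEAD=topic@A [exp=A main=B topic=A work=A]
After op 8 (checkout): HEAD=exp@A [exp=A main=B topic=A work=A]
commit A: parents=[]
commit B: parents=['E']
commit E: parents=['A']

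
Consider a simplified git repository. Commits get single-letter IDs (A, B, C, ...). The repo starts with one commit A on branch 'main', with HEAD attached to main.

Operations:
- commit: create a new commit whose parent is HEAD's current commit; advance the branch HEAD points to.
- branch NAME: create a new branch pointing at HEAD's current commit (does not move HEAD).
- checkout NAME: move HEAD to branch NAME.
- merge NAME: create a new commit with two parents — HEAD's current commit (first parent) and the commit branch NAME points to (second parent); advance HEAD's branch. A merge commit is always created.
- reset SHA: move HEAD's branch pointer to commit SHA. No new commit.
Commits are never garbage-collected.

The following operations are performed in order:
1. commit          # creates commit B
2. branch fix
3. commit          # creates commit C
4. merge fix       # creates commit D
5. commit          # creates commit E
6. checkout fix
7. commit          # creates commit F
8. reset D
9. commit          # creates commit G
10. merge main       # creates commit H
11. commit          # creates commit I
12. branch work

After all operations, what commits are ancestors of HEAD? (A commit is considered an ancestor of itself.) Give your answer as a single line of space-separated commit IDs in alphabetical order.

After op 1 (commit): HEAD=main@B [main=B]
After op 2 (branch): HEAD=main@B [fix=B main=B]
After op 3 (commit): HEAD=main@C [fix=B main=C]
After op 4 (merge): HEAD=main@D [fix=B main=D]
After op 5 (commit): HEAD=main@E [fix=B main=E]
After op 6 (checkout): HEAD=fix@B [fix=B main=E]
After op 7 (commit): HEAD=fix@F [fix=F main=E]
After op 8 (reset): HEAD=fix@D [fix=D main=E]
After op 9 (commit): HEAD=fix@G [fix=G main=E]
After op 10 (merge): HEAD=fix@H [fix=H main=E]
After op 11 (commit): HEAD=fix@I [fix=I main=E]
After op 12 (branch): HEAD=fix@I [fix=I main=E work=I]

Answer: A B C D E G H I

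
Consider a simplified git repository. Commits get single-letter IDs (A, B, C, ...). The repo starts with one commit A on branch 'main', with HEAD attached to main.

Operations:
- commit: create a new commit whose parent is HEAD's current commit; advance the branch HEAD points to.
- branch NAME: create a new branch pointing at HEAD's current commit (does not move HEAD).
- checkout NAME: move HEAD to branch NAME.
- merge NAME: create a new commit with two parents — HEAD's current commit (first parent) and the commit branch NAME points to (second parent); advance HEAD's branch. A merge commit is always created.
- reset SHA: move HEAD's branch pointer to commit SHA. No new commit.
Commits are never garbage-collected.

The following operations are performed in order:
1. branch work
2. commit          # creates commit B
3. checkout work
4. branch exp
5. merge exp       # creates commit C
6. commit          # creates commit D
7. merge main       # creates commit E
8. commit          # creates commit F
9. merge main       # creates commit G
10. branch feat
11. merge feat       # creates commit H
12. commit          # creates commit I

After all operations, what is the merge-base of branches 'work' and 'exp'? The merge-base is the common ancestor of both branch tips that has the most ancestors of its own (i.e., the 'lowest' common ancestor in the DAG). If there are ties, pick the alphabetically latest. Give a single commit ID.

After op 1 (branch): HEAD=main@A [main=A work=A]
After op 2 (commit): HEAD=main@B [main=B work=A]
After op 3 (checkout): HEAD=work@A [main=B work=A]
After op 4 (branch): HEAD=work@A [exp=A main=B work=A]
After op 5 (merge): HEAD=work@C [exp=A main=B work=C]
After op 6 (commit): HEAD=work@D [exp=A main=B work=D]
After op 7 (merge): HEAD=work@E [exp=A main=B work=E]
After op 8 (commit): HEAD=work@F [exp=A main=B work=F]
After op 9 (merge): HEAD=work@G [exp=A main=B work=G]
After op 10 (branch): HEAD=work@G [exp=A feat=G main=B work=G]
After op 11 (merge): HEAD=work@H [exp=A feat=G main=B work=H]
After op 12 (commit): HEAD=work@I [exp=A feat=G main=B work=I]
ancestors(work=I): ['A', 'B', 'C', 'D', 'E', 'F', 'G', 'H', 'I']
ancestors(exp=A): ['A']
common: ['A']

Answer: A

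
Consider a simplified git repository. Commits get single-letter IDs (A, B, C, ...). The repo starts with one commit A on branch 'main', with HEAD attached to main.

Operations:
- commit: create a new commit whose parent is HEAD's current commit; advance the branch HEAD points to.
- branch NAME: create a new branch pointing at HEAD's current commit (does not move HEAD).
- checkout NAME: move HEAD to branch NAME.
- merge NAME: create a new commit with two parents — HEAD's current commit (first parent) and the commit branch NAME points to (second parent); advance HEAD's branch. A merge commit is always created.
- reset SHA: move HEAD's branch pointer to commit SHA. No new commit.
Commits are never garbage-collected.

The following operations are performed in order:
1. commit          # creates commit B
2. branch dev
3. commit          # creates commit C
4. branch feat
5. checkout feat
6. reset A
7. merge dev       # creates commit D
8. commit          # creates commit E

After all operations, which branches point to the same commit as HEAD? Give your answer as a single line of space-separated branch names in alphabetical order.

After op 1 (commit): HEAD=main@B [main=B]
After op 2 (branch): HEAD=main@B [dev=B main=B]
After op 3 (commit): HEAD=main@C [dev=B main=C]
After op 4 (branch): HEAD=main@C [dev=B feat=C main=C]
After op 5 (checkout): HEAD=feat@C [dev=B feat=C main=C]
After op 6 (reset): HEAD=feat@A [dev=B feat=A main=C]
After op 7 (merge): HEAD=feat@D [dev=B feat=D main=C]
After op 8 (commit): HEAD=feat@E [dev=B feat=E main=C]

Answer: feat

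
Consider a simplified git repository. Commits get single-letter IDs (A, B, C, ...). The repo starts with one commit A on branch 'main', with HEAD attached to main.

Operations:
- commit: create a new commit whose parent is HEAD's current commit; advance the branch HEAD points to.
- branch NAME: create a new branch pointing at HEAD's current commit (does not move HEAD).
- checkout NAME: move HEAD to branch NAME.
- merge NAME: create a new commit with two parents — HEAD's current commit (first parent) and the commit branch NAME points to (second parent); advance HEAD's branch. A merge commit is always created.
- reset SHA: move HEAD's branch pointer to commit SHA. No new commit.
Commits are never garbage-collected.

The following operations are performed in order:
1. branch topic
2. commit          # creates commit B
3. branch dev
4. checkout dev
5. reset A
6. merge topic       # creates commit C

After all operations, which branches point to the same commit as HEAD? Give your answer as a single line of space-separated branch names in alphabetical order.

Answer: dev

Derivation:
After op 1 (branch): HEAD=main@A [main=A topic=A]
After op 2 (commit): HEAD=main@B [main=B topic=A]
After op 3 (branch): HEAD=main@B [dev=B main=B topic=A]
After op 4 (checkout): HEAD=dev@B [dev=B main=B topic=A]
After op 5 (reset): HEAD=dev@A [dev=A main=B topic=A]
After op 6 (merge): HEAD=dev@C [dev=C main=B topic=A]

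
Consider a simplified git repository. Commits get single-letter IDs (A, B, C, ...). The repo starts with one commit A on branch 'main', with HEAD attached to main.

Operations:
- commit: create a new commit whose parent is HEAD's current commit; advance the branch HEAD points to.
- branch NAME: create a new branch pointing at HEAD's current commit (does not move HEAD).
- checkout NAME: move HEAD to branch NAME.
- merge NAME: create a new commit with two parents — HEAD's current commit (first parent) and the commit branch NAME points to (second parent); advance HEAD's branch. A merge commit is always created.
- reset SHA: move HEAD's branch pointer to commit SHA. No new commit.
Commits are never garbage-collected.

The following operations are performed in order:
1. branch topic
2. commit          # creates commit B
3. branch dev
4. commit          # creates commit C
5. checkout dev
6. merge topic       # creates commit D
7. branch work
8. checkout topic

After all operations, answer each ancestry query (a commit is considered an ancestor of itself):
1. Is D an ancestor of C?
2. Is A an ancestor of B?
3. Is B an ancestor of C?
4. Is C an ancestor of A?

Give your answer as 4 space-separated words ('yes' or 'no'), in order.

After op 1 (branch): HEAD=main@A [main=A topic=A]
After op 2 (commit): HEAD=main@B [main=B topic=A]
After op 3 (branch): HEAD=main@B [dev=B main=B topic=A]
After op 4 (commit): HEAD=main@C [dev=B main=C topic=A]
After op 5 (checkout): HEAD=dev@B [dev=B main=C topic=A]
After op 6 (merge): HEAD=dev@D [dev=D main=C topic=A]
After op 7 (branch): HEAD=dev@D [dev=D main=C topic=A work=D]
After op 8 (checkout): HEAD=topic@A [dev=D main=C topic=A work=D]
ancestors(C) = {A,B,C}; D in? no
ancestors(B) = {A,B}; A in? yes
ancestors(C) = {A,B,C}; B in? yes
ancestors(A) = {A}; C in? no

Answer: no yes yes no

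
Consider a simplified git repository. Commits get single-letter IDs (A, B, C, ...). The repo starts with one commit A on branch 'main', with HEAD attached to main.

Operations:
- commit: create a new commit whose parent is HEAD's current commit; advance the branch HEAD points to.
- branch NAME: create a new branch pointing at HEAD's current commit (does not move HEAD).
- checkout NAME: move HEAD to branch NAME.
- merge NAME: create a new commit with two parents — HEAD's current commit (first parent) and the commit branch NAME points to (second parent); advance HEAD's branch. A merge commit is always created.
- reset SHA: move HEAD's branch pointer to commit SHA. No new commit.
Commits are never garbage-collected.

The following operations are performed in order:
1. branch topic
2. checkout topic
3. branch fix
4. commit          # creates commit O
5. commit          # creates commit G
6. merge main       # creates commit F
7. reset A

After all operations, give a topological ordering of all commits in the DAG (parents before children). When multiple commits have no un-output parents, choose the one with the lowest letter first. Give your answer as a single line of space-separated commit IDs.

After op 1 (branch): HEAD=main@A [main=A topic=A]
After op 2 (checkout): HEAD=topic@A [main=A topic=A]
After op 3 (branch): HEAD=topic@A [fix=A main=A topic=A]
After op 4 (commit): HEAD=topic@O [fix=A main=A topic=O]
After op 5 (commit): HEAD=topic@G [fix=A main=A topic=G]
After op 6 (merge): HEAD=topic@F [fix=A main=A topic=F]
After op 7 (reset): HEAD=topic@A [fix=A main=A topic=A]
commit A: parents=[]
commit F: parents=['G', 'A']
commit G: parents=['O']
commit O: parents=['A']

Answer: A O G F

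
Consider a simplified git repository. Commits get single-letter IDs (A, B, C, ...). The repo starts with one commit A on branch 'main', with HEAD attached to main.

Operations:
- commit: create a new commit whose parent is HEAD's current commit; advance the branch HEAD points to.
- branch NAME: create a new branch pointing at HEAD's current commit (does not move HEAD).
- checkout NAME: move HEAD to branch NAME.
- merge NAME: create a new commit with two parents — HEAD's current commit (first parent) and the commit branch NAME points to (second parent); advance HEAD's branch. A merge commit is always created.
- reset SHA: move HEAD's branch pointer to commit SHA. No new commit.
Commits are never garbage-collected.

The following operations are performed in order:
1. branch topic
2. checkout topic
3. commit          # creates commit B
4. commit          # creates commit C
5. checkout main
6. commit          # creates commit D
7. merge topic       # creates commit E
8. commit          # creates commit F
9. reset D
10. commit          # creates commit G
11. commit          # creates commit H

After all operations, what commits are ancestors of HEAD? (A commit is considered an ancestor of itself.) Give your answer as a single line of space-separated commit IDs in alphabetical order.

After op 1 (branch): HEAD=main@A [main=A topic=A]
After op 2 (checkout): HEAD=topic@A [main=A topic=A]
After op 3 (commit): HEAD=topic@B [main=A topic=B]
After op 4 (commit): HEAD=topic@C [main=A topic=C]
After op 5 (checkout): HEAD=main@A [main=A topic=C]
After op 6 (commit): HEAD=main@D [main=D topic=C]
After op 7 (merge): HEAD=main@E [main=E topic=C]
After op 8 (commit): HEAD=main@F [main=F topic=C]
After op 9 (reset): HEAD=main@D [main=D topic=C]
After op 10 (commit): HEAD=main@G [main=G topic=C]
After op 11 (commit): HEAD=main@H [main=H topic=C]

Answer: A D G H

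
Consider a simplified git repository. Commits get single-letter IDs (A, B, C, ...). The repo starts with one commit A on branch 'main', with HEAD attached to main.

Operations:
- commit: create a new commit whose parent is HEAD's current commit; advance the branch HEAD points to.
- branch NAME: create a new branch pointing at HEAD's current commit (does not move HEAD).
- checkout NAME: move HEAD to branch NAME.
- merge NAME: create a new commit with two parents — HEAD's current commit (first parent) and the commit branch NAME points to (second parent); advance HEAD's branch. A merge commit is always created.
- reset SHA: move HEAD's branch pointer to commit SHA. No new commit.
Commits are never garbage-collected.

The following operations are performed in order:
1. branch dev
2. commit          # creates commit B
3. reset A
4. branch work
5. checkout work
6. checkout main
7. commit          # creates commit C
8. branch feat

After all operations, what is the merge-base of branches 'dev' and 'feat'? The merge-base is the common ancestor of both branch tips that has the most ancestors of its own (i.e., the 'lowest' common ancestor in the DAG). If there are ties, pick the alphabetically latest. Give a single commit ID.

Answer: A

Derivation:
After op 1 (branch): HEAD=main@A [dev=A main=A]
After op 2 (commit): HEAD=main@B [dev=A main=B]
After op 3 (reset): HEAD=main@A [dev=A main=A]
After op 4 (branch): HEAD=main@A [dev=A main=A work=A]
After op 5 (checkout): HEAD=work@A [dev=A main=A work=A]
After op 6 (checkout): HEAD=main@A [dev=A main=A work=A]
After op 7 (commit): HEAD=main@C [dev=A main=C work=A]
After op 8 (branch): HEAD=main@C [dev=A feat=C main=C work=A]
ancestors(dev=A): ['A']
ancestors(feat=C): ['A', 'C']
common: ['A']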